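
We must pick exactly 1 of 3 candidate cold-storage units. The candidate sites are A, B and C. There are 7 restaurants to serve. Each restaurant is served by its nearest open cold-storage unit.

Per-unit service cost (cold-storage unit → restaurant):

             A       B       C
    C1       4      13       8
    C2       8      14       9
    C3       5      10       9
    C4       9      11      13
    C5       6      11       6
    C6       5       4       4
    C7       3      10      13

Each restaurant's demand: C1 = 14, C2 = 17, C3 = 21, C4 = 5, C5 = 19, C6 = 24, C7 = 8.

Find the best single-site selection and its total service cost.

With exactly 1 open, each restaurant uses its cheapest among the chosen.
{A}: C1→A 4·14=56, C2→A 8·17=136, C3→A 5·21=105, C4→A 9·5=45, C5→A 6·19=114, C6→A 5·24=120, C7→A 3·8=24. Service cost 600.
{C}: service cost 833
{B}: service cost 1070
Among all 3 size-1 choices, {A} is lowest.

Choose A only; total service cost 600.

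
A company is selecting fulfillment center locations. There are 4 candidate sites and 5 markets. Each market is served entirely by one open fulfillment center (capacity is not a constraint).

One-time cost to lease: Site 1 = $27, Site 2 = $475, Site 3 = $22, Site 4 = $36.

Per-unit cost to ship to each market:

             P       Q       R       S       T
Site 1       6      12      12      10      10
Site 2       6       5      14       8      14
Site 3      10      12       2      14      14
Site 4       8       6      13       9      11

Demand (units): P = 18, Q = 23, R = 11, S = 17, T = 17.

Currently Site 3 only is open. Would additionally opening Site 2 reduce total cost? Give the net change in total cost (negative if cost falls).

Current service cost with {Site 3}: 954.
Adding Site 2: each market re-picks its cheapest; new service cost 619, saving 335.
Extra fixed cost: 475. Net change = 475 − 335 = 140.
(Totals: 976 → 1116.)

No — net change +140 (cost rises by 140).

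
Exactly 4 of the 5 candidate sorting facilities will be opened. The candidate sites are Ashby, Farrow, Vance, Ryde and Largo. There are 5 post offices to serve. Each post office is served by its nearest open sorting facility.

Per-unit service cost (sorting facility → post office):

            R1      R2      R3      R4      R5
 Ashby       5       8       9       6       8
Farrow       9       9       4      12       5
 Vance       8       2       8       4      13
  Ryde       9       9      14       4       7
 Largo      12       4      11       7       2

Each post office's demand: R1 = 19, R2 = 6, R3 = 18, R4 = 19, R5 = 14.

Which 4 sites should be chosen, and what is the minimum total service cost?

With exactly 4 open, each post office uses its cheapest among the chosen.
{Ashby, Farrow, Vance, Largo}: R1→Ashby 5·19=95, R2→Vance 2·6=12, R3→Farrow 4·18=72, R4→Vance 4·19=76, R5→Largo 2·14=28. Service cost 283.
{Ashby, Farrow, Ryde, Largo}: service cost 295
{Ashby, Farrow, Vance, Ryde}: service cost 325
Among all 5 size-4 choices, {Ashby, Farrow, Vance, Largo} is lowest.

Choose Ashby, Farrow, Vance and Largo; total service cost 283.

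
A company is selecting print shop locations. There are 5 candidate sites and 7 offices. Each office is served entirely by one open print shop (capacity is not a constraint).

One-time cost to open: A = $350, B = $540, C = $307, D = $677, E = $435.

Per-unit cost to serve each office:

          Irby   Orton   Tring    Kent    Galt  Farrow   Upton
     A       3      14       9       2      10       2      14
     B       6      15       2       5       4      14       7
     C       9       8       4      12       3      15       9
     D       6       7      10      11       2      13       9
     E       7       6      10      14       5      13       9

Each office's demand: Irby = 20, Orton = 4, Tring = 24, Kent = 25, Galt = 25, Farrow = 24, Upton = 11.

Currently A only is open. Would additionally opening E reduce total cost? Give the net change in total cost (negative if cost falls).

No — net change +223 (cost rises by 223).

Current service cost with {A}: 834.
Adding E: each office re-picks its cheapest; new service cost 622, saving 212.
Extra fixed cost: 435. Net change = 435 − 212 = 223.
(Totals: 1184 → 1407.)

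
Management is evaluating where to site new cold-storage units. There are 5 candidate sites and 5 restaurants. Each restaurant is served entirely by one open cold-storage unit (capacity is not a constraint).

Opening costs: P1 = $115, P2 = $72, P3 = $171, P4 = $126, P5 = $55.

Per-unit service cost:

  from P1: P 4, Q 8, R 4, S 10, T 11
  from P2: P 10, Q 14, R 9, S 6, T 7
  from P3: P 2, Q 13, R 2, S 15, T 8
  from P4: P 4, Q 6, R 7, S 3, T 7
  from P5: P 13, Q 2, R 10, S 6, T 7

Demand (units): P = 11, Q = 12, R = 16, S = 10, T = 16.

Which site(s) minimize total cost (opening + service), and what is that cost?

For any fixed open set, each restaurant goes to its cheapest open site; total = fixed + service.
{P1, P5}: P→P1 4·11=44, Q→P5 2·12=24, R→P1 4·16=64, S→P5 6·10=60, T→P5 7·16=112. Service 304; fixed 170; total 474.
{P3, P5}: P→P3 2·11=22, Q→P5 2·12=24, R→P3 2·16=32, S→P5 6·10=60, T→P5 7·16=112. Service 250; fixed 226; total 476.
{P4}: P→P4 4·11=44, Q→P4 6·12=72, R→P4 7·16=112, S→P4 3·10=30, T→P4 7·16=112. Service 370; fixed 126; total 496.
{P1, P2, P3, P4, P5}: service 220 + fixed 539 = 759
No other subset beats 474.

Open P1 and P5; minimum total cost 474.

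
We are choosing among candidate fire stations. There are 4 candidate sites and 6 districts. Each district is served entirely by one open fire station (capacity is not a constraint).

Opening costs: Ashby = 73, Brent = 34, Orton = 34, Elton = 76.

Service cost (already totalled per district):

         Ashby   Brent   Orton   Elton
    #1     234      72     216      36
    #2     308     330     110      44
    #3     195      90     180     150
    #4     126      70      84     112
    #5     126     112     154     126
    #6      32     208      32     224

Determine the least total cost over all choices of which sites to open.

For any fixed open set, each district goes to its cheapest open site; total = fixed + service.
{Brent, Orton, Elton}: #1→Elton 36, #2→Elton 44, #3→Brent 90, #4→Brent 70, #5→Brent 112, #6→Orton 32. Service 384; fixed 144; total 528.
{Brent, Orton}: service 486 + fixed 68 = 554
{Ashby, Brent, Elton}: service 384 + fixed 183 = 567
{Ashby, Brent, Orton, Elton}: #1→Elton 36, #2→Elton 44, #3→Brent 90, #4→Brent 70, #5→Brent 112, #6→Ashby 32. Service 384; fixed 217; total 601.
(All 15 nonempty subsets were checked; Brent, Orton and Elton is lowest.)

Minimum total cost: 528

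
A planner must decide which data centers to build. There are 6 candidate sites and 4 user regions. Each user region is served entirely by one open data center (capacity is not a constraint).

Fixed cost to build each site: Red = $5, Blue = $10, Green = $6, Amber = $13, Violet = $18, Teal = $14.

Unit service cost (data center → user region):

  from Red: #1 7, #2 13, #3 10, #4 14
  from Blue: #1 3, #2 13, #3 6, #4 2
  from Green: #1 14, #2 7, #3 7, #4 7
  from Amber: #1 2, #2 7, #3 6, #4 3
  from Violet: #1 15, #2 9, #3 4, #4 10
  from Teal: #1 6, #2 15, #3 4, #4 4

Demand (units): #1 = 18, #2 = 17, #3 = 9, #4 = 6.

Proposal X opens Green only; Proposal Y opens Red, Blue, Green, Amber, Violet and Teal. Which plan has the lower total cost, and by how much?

Proposal X: {Green}: #1→Green 14·18=252, #2→Green 7·17=119, #3→Green 7·9=63, #4→Green 7·6=42. Service 476; fixed 6; total 482.
Proposal Y: {Red, Blue, Green, Amber, Violet, Teal}: #1→Amber 2·18=36, #2→Green 7·17=119, #3→Violet 4·9=36, #4→Blue 2·6=12. Service 203; fixed 66; total 269.
Difference: |482 − 269| = 213.

Proposal Y is cheaper by 213.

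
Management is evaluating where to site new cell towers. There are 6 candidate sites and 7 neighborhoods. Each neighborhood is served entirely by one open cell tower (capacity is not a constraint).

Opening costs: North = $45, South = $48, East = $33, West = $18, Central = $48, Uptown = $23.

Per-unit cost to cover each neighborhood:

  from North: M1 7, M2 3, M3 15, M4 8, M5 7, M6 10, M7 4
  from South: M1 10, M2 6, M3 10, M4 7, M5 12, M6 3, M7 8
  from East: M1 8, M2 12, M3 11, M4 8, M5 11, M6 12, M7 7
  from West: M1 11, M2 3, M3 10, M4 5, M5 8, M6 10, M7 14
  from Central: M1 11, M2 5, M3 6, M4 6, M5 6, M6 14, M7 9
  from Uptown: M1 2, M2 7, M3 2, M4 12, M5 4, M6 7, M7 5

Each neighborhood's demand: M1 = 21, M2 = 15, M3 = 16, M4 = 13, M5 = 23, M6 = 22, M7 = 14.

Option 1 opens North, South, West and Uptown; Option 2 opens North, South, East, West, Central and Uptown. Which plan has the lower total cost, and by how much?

Option 1 is cheaper by 81.

Option 1: {North, South, West, Uptown}: M1→Uptown 2·21=42, M2→North 3·15=45, M3→Uptown 2·16=32, M4→West 5·13=65, M5→Uptown 4·23=92, M6→South 3·22=66, M7→North 4·14=56. Service 398; fixed 134; total 532.
Option 2: {North, South, East, West, Central, Uptown}: M1→Uptown 2·21=42, M2→North 3·15=45, M3→Uptown 2·16=32, M4→West 5·13=65, M5→Uptown 4·23=92, M6→South 3·22=66, M7→North 4·14=56. Service 398; fixed 215; total 613.
Difference: |532 − 613| = 81.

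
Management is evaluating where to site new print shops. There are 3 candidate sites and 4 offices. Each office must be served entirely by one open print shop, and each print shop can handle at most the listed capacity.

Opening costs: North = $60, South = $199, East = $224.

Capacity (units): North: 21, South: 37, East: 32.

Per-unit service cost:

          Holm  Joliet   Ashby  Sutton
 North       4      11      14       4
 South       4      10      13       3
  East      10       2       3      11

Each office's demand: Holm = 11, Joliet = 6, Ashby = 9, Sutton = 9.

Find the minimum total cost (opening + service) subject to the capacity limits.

Minimum total cost: 403

Open {North, East}: Holm→North 4·11=44, Joliet→East 2·6=12, Ashby→East 3·9=27, Sutton→North 4·9=36.
Loads: North carries 20/21, East carries 15/32. Service 119; fixed 284; total 403.
Next best feasible plan costs 447.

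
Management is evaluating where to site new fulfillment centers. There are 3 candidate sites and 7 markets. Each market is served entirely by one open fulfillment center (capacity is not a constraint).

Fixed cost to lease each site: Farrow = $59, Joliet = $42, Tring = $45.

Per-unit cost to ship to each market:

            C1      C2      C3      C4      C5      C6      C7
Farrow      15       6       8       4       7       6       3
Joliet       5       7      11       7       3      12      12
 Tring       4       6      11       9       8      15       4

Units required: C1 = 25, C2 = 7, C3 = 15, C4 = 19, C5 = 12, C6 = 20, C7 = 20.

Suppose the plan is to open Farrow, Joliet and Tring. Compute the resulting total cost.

Total cost: 700

Each market is assigned to its cheapest site among the open ones.
{Farrow, Joliet, Tring}: C1→Tring 4·25=100, C2→Farrow 6·7=42, C3→Farrow 8·15=120, C4→Farrow 4·19=76, C5→Joliet 3·12=36, C6→Farrow 6·20=120, C7→Farrow 3·20=60. Service 554; fixed 146; total 700.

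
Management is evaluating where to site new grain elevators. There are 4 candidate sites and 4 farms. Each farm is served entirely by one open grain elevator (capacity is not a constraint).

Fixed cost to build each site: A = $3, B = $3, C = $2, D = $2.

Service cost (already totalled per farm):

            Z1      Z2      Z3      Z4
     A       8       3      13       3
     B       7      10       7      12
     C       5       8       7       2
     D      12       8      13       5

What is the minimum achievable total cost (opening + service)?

Minimum total cost: 22

For any fixed open set, each farm goes to its cheapest open site; total = fixed + service.
{A, C}: Z1→C 5, Z2→A 3, Z3→C 7, Z4→C 2. Service 17; fixed 5; total 22.
{A, C, D}: service 17 + fixed 7 = 24
{C}: service 22 + fixed 2 = 24
{A, B, C, D}: Z1→C 5, Z2→A 3, Z3→B 7, Z4→C 2. Service 17; fixed 10; total 27.
No other subset beats 22.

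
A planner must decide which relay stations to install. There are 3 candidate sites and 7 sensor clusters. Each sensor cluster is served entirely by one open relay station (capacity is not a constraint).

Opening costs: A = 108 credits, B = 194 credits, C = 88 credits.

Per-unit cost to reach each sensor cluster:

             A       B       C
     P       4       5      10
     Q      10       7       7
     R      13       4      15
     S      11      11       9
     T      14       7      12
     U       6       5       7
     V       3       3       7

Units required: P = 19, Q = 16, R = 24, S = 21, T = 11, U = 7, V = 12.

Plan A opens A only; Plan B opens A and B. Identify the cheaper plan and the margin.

Plan A: {A}: P→A 4·19=76, Q→A 10·16=160, R→A 13·24=312, S→A 11·21=231, T→A 14·11=154, U→A 6·7=42, V→A 3·12=36. Service 1011; fixed 108; total 1119.
Plan B: {A, B}: P→A 4·19=76, Q→B 7·16=112, R→B 4·24=96, S→A 11·21=231, T→B 7·11=77, U→B 5·7=35, V→A 3·12=36. Service 663; fixed 302; total 965.
Difference: |1119 − 965| = 154.

Plan B is cheaper by 154.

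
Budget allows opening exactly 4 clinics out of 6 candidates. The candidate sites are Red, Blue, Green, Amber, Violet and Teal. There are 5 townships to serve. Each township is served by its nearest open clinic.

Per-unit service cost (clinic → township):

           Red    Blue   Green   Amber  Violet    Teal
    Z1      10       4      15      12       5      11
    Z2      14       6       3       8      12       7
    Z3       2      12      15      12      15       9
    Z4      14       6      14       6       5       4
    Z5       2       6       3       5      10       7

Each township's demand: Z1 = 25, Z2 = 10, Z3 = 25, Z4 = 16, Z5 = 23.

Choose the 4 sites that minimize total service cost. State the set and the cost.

Choose Red, Blue, Green and Teal; total service cost 290.

With exactly 4 open, each township uses its cheapest among the chosen.
{Red, Blue, Green, Teal}: Z1→Blue 4·25=100, Z2→Green 3·10=30, Z3→Red 2·25=50, Z4→Teal 4·16=64, Z5→Red 2·23=46. Service cost 290.
{Red, Blue, Green, Violet}: service cost 306
{Red, Green, Violet, Teal}: service cost 315
Among all 15 size-4 choices, {Red, Blue, Green, Teal} is lowest.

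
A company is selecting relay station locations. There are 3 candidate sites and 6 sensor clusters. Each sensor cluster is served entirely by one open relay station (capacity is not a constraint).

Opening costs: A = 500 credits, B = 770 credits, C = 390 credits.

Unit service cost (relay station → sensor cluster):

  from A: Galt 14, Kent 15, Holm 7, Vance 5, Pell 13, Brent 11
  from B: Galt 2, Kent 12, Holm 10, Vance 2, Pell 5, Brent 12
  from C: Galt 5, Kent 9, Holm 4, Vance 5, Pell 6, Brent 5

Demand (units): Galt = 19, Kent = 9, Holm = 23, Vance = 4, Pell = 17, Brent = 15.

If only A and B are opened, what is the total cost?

Total cost: 1835

Each sensor cluster is assigned to its cheapest site among the open ones.
{A, B}: Galt→B 2·19=38, Kent→B 12·9=108, Holm→A 7·23=161, Vance→B 2·4=8, Pell→B 5·17=85, Brent→A 11·15=165. Service 565; fixed 1270; total 1835.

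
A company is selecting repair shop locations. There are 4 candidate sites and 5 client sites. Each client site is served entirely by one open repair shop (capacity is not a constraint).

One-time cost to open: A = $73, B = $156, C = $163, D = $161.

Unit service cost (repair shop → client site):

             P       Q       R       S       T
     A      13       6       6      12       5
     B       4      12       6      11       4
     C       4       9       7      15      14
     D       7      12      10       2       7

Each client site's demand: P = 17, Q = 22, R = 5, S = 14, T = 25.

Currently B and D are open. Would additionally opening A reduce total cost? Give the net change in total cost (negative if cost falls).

Yes — net change −59 (cost falls by 59).

Current service cost with {B, D}: 490.
Adding A: each client site re-picks its cheapest; new service cost 358, saving 132.
Extra fixed cost: 73. Net change = 73 − 132 = -59.
(Totals: 807 → 748.)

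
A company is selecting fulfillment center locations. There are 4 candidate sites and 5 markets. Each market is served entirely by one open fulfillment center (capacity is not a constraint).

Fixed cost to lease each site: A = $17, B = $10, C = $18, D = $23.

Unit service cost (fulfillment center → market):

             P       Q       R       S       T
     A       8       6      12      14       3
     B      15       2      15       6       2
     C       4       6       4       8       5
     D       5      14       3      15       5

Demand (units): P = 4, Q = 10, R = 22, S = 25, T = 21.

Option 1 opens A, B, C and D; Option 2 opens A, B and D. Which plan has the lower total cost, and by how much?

Option 1: {A, B, C, D}: P→C 4·4=16, Q→B 2·10=20, R→D 3·22=66, S→B 6·25=150, T→B 2·21=42. Service 294; fixed 68; total 362.
Option 2: {A, B, D}: P→D 5·4=20, Q→B 2·10=20, R→D 3·22=66, S→B 6·25=150, T→B 2·21=42. Service 298; fixed 50; total 348.
Difference: |362 − 348| = 14.

Option 2 is cheaper by 14.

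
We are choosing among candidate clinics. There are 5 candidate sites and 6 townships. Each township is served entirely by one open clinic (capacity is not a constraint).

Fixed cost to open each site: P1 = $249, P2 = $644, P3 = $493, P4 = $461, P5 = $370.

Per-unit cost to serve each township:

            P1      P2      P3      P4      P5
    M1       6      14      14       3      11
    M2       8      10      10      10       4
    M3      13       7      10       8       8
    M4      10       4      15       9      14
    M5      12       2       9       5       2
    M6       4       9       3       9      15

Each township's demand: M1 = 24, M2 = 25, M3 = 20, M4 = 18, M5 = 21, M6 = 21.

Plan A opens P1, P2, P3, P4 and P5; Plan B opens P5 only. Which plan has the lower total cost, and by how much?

Plan B is cheaper by 1203.

Plan A: {P1, P2, P3, P4, P5}: M1→P4 3·24=72, M2→P5 4·25=100, M3→P2 7·20=140, M4→P2 4·18=72, M5→P2 2·21=42, M6→P3 3·21=63. Service 489; fixed 2217; total 2706.
Plan B: {P5}: M1→P5 11·24=264, M2→P5 4·25=100, M3→P5 8·20=160, M4→P5 14·18=252, M5→P5 2·21=42, M6→P5 15·21=315. Service 1133; fixed 370; total 1503.
Difference: |2706 − 1503| = 1203.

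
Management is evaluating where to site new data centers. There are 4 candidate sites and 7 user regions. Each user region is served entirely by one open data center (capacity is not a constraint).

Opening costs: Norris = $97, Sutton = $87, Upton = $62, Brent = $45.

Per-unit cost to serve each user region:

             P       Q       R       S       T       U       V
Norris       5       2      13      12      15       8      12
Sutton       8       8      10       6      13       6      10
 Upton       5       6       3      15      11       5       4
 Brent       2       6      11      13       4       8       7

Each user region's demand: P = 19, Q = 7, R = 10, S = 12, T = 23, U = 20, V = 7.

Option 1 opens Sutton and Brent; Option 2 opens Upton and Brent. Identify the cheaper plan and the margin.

Option 2 is cheaper by 52.

Option 1: {Sutton, Brent}: P→Brent 2·19=38, Q→Brent 6·7=42, R→Sutton 10·10=100, S→Sutton 6·12=72, T→Brent 4·23=92, U→Sutton 6·20=120, V→Brent 7·7=49. Service 513; fixed 132; total 645.
Option 2: {Upton, Brent}: P→Brent 2·19=38, Q→Upton 6·7=42, R→Upton 3·10=30, S→Brent 13·12=156, T→Brent 4·23=92, U→Upton 5·20=100, V→Upton 4·7=28. Service 486; fixed 107; total 593.
Difference: |645 − 593| = 52.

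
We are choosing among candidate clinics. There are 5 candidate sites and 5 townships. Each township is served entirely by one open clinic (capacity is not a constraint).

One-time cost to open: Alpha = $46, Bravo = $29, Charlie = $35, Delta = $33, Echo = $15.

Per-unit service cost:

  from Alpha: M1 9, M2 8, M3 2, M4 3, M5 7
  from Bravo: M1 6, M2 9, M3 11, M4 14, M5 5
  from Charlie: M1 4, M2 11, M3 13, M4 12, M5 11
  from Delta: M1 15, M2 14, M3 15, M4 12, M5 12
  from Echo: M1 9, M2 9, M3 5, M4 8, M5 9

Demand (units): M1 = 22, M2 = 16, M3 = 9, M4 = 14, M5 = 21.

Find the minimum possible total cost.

Minimum total cost: 491

For any fixed open set, each township goes to its cheapest open site; total = fixed + service.
{Alpha, Bravo, Charlie}: M1→Charlie 4·22=88, M2→Alpha 8·16=128, M3→Alpha 2·9=18, M4→Alpha 3·14=42, M5→Bravo 5·21=105. Service 381; fixed 110; total 491.
{Alpha, Bravo}: M1→Bravo 6·22=132, M2→Alpha 8·16=128, M3→Alpha 2·9=18, M4→Alpha 3·14=42, M5→Bravo 5·21=105. Service 425; fixed 75; total 500.
{Alpha, Charlie}: service 423 + fixed 81 = 504
{Alpha, Bravo, Charlie, Delta, Echo}: M1→Charlie 4·22=88, M2→Alpha 8·16=128, M3→Alpha 2·9=18, M4→Alpha 3·14=42, M5→Bravo 5·21=105. Service 381; fixed 158; total 539.
No other subset beats 491.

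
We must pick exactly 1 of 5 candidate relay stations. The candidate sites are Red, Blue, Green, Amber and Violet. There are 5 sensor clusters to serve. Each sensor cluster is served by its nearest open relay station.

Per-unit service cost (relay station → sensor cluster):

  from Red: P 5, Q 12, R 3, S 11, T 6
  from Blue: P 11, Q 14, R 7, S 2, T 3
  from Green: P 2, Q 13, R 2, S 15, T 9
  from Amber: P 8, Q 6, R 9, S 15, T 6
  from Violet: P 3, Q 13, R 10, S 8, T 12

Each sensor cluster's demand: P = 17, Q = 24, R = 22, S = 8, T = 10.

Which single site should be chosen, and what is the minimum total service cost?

Choose Red only; total service cost 587.

With exactly 1 open, each sensor cluster uses its cheapest among the chosen.
{Red}: P→Red 5·17=85, Q→Red 12·24=288, R→Red 3·22=66, S→Red 11·8=88, T→Red 6·10=60. Service cost 587.
{Green}: service cost 600
{Amber}: service cost 658
Among all 5 size-1 choices, {Red} is lowest.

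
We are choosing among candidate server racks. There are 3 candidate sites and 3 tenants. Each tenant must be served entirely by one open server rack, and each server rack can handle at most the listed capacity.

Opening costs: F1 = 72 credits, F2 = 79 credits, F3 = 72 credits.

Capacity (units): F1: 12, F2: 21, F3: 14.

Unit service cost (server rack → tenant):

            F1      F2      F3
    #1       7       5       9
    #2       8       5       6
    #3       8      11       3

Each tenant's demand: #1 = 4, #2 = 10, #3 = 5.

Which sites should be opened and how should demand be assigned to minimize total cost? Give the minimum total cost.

Minimum total cost: 204

Open {F2}: #1→F2 5·4=20, #2→F2 5·10=50, #3→F2 11·5=55.
Loads: F2 carries 19/21. Service 125; fixed 79; total 204.
Next best feasible plan costs 236.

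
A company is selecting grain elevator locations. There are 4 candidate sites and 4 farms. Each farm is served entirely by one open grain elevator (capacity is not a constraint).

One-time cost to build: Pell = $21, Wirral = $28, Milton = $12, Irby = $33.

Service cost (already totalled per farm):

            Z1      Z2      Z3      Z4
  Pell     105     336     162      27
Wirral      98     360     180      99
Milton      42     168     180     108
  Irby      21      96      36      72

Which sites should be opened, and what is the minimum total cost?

Open Pell and Irby; minimum total cost 234.

For any fixed open set, each farm goes to its cheapest open site; total = fixed + service.
{Pell, Irby}: Z1→Irby 21, Z2→Irby 96, Z3→Irby 36, Z4→Pell 27. Service 180; fixed 54; total 234.
{Pell, Milton, Irby}: service 180 + fixed 66 = 246
{Irby}: Z1→Irby 21, Z2→Irby 96, Z3→Irby 36, Z4→Irby 72. Service 225; fixed 33; total 258.
{Pell, Wirral, Milton, Irby}: service 180 + fixed 94 = 274
No other subset beats 234.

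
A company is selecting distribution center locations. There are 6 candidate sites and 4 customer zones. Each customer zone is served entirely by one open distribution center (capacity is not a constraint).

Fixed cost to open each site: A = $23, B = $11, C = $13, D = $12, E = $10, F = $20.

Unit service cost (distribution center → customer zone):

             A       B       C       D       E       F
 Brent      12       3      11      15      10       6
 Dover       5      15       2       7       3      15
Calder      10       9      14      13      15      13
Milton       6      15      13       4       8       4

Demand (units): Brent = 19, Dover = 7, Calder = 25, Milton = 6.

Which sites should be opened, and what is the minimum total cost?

Open B, C and D; minimum total cost 356.

For any fixed open set, each customer zone goes to its cheapest open site; total = fixed + service.
{B, C, D}: Brent→B 3·19=57, Dover→C 2·7=14, Calder→B 9·25=225, Milton→D 4·6=24. Service 320; fixed 36; total 356.
{B, D, E}: Brent→B 3·19=57, Dover→E 3·7=21, Calder→B 9·25=225, Milton→D 4·6=24. Service 327; fixed 33; total 360.
{B, C, F}: Brent→B 3·19=57, Dover→C 2·7=14, Calder→B 9·25=225, Milton→F 4·6=24. Service 320; fixed 44; total 364.
{A, B, C, D, E, F}: service 320 + fixed 89 = 409
No other subset beats 356.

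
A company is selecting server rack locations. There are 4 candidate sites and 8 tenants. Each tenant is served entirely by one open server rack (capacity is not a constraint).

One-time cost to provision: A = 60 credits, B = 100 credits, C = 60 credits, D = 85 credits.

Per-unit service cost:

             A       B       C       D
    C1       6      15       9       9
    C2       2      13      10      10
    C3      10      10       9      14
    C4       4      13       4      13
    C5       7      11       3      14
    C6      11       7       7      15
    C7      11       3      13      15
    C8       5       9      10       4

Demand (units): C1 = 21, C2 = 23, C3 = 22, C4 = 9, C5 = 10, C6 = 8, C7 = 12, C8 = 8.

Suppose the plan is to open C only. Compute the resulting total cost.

Total cost: 1035

Each tenant is assigned to its cheapest site among the open ones.
{C}: C1→C 9·21=189, C2→C 10·23=230, C3→C 9·22=198, C4→C 4·9=36, C5→C 3·10=30, C6→C 7·8=56, C7→C 13·12=156, C8→C 10·8=80. Service 975; fixed 60; total 1035.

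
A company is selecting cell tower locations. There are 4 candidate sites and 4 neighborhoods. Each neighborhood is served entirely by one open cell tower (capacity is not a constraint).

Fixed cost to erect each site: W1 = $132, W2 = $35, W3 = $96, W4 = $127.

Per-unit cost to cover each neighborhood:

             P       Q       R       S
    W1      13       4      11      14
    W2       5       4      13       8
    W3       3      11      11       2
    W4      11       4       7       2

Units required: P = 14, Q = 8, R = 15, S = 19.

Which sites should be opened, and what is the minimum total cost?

For any fixed open set, each neighborhood goes to its cheapest open site; total = fixed + service.
{W2, W4}: P→W2 5·14=70, Q→W2 4·8=32, R→W4 7·15=105, S→W4 2·19=38. Service 245; fixed 162; total 407.
{W2, W3}: P→W3 3·14=42, Q→W2 4·8=32, R→W3 11·15=165, S→W3 2·19=38. Service 277; fixed 131; total 408.
{W3}: service 333 + fixed 96 = 429
{W1, W2, W3, W4}: P→W3 3·14=42, Q→W1 4·8=32, R→W4 7·15=105, S→W3 2·19=38. Service 217; fixed 390; total 607.
(All 15 nonempty subsets were checked; W2 and W4 is lowest.)

Open W2 and W4; minimum total cost 407.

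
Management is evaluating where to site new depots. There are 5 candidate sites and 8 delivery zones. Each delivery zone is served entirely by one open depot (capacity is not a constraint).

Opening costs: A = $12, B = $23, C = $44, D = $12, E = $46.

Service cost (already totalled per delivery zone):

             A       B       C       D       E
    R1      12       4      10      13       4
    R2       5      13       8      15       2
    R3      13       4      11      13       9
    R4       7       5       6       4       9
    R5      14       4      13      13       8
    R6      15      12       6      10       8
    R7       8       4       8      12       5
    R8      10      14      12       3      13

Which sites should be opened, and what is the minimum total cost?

For any fixed open set, each delivery zone goes to its cheapest open site; total = fixed + service.
{B, D}: R1→B 4, R2→B 13, R3→B 4, R4→D 4, R5→B 4, R6→D 10, R7→B 4, R8→D 3. Service 46; fixed 35; total 81.
{A, B}: R1→B 4, R2→A 5, R3→B 4, R4→B 5, R5→B 4, R6→B 12, R7→B 4, R8→A 10. Service 48; fixed 35; total 83.
{B}: service 60 + fixed 23 = 83
{A, B, C, D, E}: R1→B 4, R2→E 2, R3→B 4, R4→D 4, R5→B 4, R6→C 6, R7→B 4, R8→D 3. Service 31; fixed 137; total 168.
No other subset beats 81.

Open B and D; minimum total cost 81.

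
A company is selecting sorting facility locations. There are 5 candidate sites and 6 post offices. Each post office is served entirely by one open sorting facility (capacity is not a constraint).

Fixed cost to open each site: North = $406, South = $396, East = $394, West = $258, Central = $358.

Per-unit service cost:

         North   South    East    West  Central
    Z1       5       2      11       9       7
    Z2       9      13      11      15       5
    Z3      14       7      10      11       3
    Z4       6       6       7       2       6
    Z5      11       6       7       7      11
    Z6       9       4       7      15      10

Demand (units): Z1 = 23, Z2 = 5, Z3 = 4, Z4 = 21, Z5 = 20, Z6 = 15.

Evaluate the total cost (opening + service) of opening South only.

Total cost: 841

Each post office is assigned to its cheapest site among the open ones.
{South}: Z1→South 2·23=46, Z2→South 13·5=65, Z3→South 7·4=28, Z4→South 6·21=126, Z5→South 6·20=120, Z6→South 4·15=60. Service 445; fixed 396; total 841.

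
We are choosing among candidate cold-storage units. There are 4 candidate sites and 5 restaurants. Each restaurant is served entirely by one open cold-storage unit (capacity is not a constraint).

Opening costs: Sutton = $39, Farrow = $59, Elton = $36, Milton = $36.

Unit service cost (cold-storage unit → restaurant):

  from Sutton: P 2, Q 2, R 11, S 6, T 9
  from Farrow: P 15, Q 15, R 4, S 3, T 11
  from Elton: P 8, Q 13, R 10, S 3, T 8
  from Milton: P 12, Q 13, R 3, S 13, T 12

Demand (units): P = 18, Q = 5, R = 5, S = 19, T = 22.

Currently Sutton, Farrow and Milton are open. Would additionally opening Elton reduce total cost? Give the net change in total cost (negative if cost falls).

No — net change +14 (cost rises by 14).

Current service cost with {Sutton, Farrow, Milton}: 316.
Adding Elton: each restaurant re-picks its cheapest; new service cost 294, saving 22.
Extra fixed cost: 36. Net change = 36 − 22 = 14.
(Totals: 450 → 464.)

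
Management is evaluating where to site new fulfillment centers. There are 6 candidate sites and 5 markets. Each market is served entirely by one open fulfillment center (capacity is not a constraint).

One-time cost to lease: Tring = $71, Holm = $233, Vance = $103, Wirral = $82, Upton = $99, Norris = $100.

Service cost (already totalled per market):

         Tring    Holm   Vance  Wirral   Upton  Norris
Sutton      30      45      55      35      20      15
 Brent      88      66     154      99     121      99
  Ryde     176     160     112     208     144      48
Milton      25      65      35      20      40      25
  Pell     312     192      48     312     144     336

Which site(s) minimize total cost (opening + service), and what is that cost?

Open Vance and Norris; minimum total cost 438.

For any fixed open set, each market goes to its cheapest open site; total = fixed + service.
{Vance, Norris}: Sutton→Norris 15, Brent→Norris 99, Ryde→Norris 48, Milton→Norris 25, Pell→Vance 48. Service 235; fixed 203; total 438.
{Tring, Vance}: service 303 + fixed 174 = 477
{Tring, Vance, Norris}: Sutton→Norris 15, Brent→Tring 88, Ryde→Norris 48, Milton→Tring 25, Pell→Vance 48. Service 224; fixed 274; total 498.
{Tring, Holm, Vance, Wirral, Upton, Norris}: Sutton→Norris 15, Brent→Holm 66, Ryde→Norris 48, Milton→Wirral 20, Pell→Vance 48. Service 197; fixed 688; total 885.
No other subset beats 438.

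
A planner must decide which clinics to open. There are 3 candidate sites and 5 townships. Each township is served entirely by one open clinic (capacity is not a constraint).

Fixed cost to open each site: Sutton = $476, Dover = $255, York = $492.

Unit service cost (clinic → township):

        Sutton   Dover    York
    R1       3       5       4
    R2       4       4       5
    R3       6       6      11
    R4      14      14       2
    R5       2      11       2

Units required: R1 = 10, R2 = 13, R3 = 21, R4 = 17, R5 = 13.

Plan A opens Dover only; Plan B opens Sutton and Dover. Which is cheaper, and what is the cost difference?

Plan A is cheaper by 339.

Plan A: {Dover}: R1→Dover 5·10=50, R2→Dover 4·13=52, R3→Dover 6·21=126, R4→Dover 14·17=238, R5→Dover 11·13=143. Service 609; fixed 255; total 864.
Plan B: {Sutton, Dover}: R1→Sutton 3·10=30, R2→Sutton 4·13=52, R3→Sutton 6·21=126, R4→Sutton 14·17=238, R5→Sutton 2·13=26. Service 472; fixed 731; total 1203.
Difference: |864 − 1203| = 339.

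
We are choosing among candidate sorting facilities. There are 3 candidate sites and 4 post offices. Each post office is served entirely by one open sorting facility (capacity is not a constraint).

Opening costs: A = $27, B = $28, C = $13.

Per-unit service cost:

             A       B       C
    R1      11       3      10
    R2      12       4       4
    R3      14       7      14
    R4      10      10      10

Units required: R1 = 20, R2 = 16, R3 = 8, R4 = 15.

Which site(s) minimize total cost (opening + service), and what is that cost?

For any fixed open set, each post office goes to its cheapest open site; total = fixed + service.
{B}: R1→B 3·20=60, R2→B 4·16=64, R3→B 7·8=56, R4→B 10·15=150. Service 330; fixed 28; total 358.
{B, C}: service 330 + fixed 41 = 371
{A, B}: service 330 + fixed 55 = 385
{A, B, C}: R1→B 3·20=60, R2→B 4·16=64, R3→B 7·8=56, R4→A 10·15=150. Service 330; fixed 68; total 398.
(All 7 nonempty subsets were checked; B only is lowest.)

Open B only; minimum total cost 358.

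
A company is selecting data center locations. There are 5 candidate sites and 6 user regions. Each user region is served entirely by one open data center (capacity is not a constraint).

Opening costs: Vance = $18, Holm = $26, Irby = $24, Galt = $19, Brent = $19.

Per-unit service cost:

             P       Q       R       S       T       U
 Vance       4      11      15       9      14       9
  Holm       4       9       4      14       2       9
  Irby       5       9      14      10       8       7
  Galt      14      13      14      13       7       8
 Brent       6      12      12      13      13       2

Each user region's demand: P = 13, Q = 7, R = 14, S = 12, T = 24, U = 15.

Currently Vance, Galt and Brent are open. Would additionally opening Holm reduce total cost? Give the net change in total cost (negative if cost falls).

Current service cost with {Vance, Galt, Brent}: 603.
Adding Holm: each user region re-picks its cheapest; new service cost 357, saving 246.
Extra fixed cost: 26. Net change = 26 − 246 = -220.
(Totals: 659 → 439.)

Yes — net change −220 (cost falls by 220).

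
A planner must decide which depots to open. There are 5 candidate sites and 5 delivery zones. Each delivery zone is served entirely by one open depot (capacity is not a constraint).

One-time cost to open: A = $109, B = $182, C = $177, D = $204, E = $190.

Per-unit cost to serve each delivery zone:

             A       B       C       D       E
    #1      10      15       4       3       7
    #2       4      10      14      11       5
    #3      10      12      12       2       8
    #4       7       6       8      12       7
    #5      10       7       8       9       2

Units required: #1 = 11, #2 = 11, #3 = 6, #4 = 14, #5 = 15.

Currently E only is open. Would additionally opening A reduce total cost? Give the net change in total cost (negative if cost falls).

Current service cost with {E}: 308.
Adding A: each delivery zone re-picks its cheapest; new service cost 297, saving 11.
Extra fixed cost: 109. Net change = 109 − 11 = 98.
(Totals: 498 → 596.)

No — net change +98 (cost rises by 98).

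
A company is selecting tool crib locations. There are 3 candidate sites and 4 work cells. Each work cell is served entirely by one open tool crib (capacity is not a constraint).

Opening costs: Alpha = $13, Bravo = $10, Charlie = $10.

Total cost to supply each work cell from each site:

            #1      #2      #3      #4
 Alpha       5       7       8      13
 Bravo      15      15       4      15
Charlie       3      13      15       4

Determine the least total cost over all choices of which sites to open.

For any fixed open set, each work cell goes to its cheapest open site; total = fixed + service.
{Bravo, Charlie}: #1→Charlie 3, #2→Charlie 13, #3→Bravo 4, #4→Charlie 4. Service 24; fixed 20; total 44.
{Alpha, Charlie}: #1→Charlie 3, #2→Alpha 7, #3→Alpha 8, #4→Charlie 4. Service 22; fixed 23; total 45.
{Charlie}: #1→Charlie 3, #2→Charlie 13, #3→Charlie 15, #4→Charlie 4. Service 35; fixed 10; total 45.
{Alpha, Bravo, Charlie}: #1→Charlie 3, #2→Alpha 7, #3→Bravo 4, #4→Charlie 4. Service 18; fixed 33; total 51.
No other subset beats 44.

Minimum total cost: 44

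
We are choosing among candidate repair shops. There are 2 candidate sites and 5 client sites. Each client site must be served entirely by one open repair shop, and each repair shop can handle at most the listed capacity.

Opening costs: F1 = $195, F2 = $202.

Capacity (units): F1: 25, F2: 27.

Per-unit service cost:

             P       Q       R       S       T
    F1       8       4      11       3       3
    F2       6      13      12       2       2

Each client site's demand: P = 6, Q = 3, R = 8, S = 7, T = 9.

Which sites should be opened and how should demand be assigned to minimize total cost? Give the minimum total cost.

Minimum total cost: 565

Open {F1, F2}: P→F2 6·6=36, Q→F1 4·3=12, R→F1 11·8=88, S→F2 2·7=14, T→F2 2·9=18.
Loads: F1 carries 11/25, F2 carries 22/27. Service 168; fixed 397; total 565.
Next best feasible plan costs 572.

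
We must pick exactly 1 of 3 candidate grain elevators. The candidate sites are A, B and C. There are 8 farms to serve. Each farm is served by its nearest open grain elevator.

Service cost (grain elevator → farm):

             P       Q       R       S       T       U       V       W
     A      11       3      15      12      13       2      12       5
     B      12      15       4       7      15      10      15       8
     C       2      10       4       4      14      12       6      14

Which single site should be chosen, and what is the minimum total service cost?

Choose C only; total service cost 66.

With exactly 1 open, each farm uses its cheapest among the chosen.
{C}: P→C 2, Q→C 10, R→C 4, S→C 4, T→C 14, U→C 12, V→C 6, W→C 14. Service cost 66.
{A}: service cost 73
{B}: service cost 86
Among all 3 size-1 choices, {C} is lowest.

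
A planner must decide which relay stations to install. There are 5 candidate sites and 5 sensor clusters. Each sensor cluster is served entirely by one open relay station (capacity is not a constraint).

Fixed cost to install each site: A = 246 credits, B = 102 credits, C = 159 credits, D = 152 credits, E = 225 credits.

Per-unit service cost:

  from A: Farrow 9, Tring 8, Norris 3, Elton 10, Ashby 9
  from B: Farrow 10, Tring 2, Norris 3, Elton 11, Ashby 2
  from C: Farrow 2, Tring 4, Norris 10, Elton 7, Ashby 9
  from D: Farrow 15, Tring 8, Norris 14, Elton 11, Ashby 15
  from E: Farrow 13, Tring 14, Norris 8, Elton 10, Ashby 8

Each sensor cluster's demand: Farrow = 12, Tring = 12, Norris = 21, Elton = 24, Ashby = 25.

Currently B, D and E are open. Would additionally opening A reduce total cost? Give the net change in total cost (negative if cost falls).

Current service cost with {B, D, E}: 497.
Adding A: each sensor cluster re-picks its cheapest; new service cost 485, saving 12.
Extra fixed cost: 246. Net change = 246 − 12 = 234.
(Totals: 976 → 1210.)

No — net change +234 (cost rises by 234).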